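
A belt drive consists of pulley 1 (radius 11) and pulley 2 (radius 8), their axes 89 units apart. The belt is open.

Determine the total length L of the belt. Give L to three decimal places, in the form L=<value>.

L=237.791

open belt: β = asin((r2−r1)/C) = asin(-3/89) = -1.9317°
wrap1 = π − 2β = 183.8634°
wrap2 = π + 2β = 176.1366°
tangent length = C·cosβ = 88.9494
L = r1·wrap1 + r2·wrap2 + 2·C·cosβ = 11·3.2090 + 8·3.0742 + 2·88.9494 = 237.7914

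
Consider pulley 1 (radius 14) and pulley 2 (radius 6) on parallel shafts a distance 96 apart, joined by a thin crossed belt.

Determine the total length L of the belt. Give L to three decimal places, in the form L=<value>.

crossed belt: β = asin((r1+r2)/C) = asin(20/96) = 12.0247°
wrap1 = wrap2 = π + 2β = 204.0494°
tangent length = C·cosβ = 93.8936
L = (r1+r2)·wrap + 2·C·cosβ = 20·3.5613 + 2·93.8936 = 259.0138

L=259.014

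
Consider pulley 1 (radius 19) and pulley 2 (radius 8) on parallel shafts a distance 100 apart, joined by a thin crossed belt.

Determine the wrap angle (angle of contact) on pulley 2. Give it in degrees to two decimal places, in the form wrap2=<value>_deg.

crossed belt: β = asin((r1+r2)/C) = asin(27/100) = 15.6643°
wrap1 = wrap2 = π + 2β = 211.3285°

wrap2=211.33_deg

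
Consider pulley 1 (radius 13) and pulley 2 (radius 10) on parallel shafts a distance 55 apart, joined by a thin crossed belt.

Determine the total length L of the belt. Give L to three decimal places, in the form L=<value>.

L=192.023

crossed belt: β = asin((r1+r2)/C) = asin(23/55) = 24.7199°
wrap1 = wrap2 = π + 2β = 229.4397°
tangent length = C·cosβ = 49.9600
L = (r1+r2)·wrap + 2·C·cosβ = 23·4.0045 + 2·49.9600 = 192.0230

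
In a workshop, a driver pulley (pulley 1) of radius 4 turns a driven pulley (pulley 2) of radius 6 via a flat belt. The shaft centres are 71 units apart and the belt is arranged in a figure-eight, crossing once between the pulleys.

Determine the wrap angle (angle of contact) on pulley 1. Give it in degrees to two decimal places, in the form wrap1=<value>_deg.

wrap1=196.19_deg

crossed belt: β = asin((r1+r2)/C) = asin(10/71) = 8.0967°
wrap1 = wrap2 = π + 2β = 196.1935°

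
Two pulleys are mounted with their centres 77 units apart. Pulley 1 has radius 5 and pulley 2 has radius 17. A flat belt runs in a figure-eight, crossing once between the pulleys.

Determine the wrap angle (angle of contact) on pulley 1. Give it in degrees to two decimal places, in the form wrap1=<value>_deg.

crossed belt: β = asin((r1+r2)/C) = asin(22/77) = 16.6015°
wrap1 = wrap2 = π + 2β = 213.2031°

wrap1=213.20_deg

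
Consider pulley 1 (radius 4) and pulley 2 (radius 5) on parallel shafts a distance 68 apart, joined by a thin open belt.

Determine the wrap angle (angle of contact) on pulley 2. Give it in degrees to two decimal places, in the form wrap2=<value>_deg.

open belt: β = asin((r2−r1)/C) = asin(1/68) = 0.8426°
wrap1 = π − 2β = 178.3148°
wrap2 = π + 2β = 181.6852°

wrap2=181.69_deg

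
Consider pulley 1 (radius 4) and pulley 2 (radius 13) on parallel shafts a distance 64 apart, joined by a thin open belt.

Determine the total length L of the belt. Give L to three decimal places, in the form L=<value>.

open belt: β = asin((r2−r1)/C) = asin(9/64) = 8.0840°
wrap1 = π − 2β = 163.8320°
wrap2 = π + 2β = 196.1680°
tangent length = C·cosβ = 63.3640
L = r1·wrap1 + r2·wrap2 + 2·C·cosβ = 4·2.8594 + 13·3.4238 + 2·63.3640 = 182.6748

L=182.675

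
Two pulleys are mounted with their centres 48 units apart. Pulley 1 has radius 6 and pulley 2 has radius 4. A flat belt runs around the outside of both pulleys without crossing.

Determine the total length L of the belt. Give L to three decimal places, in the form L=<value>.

L=127.499

open belt: β = asin((r2−r1)/C) = asin(-2/48) = -2.3880°
wrap1 = π − 2β = 184.7760°
wrap2 = π + 2β = 175.2240°
tangent length = C·cosβ = 47.9583
L = r1·wrap1 + r2·wrap2 + 2·C·cosβ = 6·3.2250 + 4·3.0582 + 2·47.9583 = 127.4993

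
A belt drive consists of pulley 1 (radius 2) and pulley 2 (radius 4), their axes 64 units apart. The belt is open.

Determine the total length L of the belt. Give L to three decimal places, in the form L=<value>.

open belt: β = asin((r2−r1)/C) = asin(2/64) = 1.7908°
wrap1 = π − 2β = 176.4184°
wrap2 = π + 2β = 183.5816°
tangent length = C·cosβ = 63.9687
L = r1·wrap1 + r2·wrap2 + 2·C·cosβ = 2·3.0791 + 4·3.2041 + 2·63.9687 = 146.9121

L=146.912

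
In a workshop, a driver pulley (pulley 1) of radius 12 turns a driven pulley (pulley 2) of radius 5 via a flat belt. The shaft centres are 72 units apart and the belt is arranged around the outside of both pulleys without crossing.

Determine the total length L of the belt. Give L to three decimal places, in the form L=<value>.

L=198.088

open belt: β = asin((r2−r1)/C) = asin(-7/72) = -5.5792°
wrap1 = π − 2β = 191.1585°
wrap2 = π + 2β = 168.8415°
tangent length = C·cosβ = 71.6589
L = r1·wrap1 + r2·wrap2 + 2·C·cosβ = 12·3.3363 + 5·2.9468 + 2·71.6589 = 198.0882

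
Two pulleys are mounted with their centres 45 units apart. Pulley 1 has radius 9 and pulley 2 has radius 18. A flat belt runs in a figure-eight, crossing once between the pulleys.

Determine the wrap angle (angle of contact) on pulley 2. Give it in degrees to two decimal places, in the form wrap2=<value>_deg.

wrap2=253.74_deg

crossed belt: β = asin((r1+r2)/C) = asin(27/45) = 36.8699°
wrap1 = wrap2 = π + 2β = 253.7398°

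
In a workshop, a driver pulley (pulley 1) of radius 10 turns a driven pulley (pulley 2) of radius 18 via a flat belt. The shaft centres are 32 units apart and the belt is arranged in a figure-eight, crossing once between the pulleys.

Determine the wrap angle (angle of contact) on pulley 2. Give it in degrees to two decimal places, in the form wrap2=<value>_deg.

wrap2=302.09_deg

crossed belt: β = asin((r1+r2)/C) = asin(28/32) = 61.0450°
wrap1 = wrap2 = π + 2β = 302.0900°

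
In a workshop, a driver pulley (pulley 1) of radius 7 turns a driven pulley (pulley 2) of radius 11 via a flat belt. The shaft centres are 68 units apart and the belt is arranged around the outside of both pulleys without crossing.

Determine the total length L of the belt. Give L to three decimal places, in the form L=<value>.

L=192.784

open belt: β = asin((r2−r1)/C) = asin(4/68) = 3.3723°
wrap1 = π − 2β = 173.2554°
wrap2 = π + 2β = 186.7446°
tangent length = C·cosβ = 67.8823
L = r1·wrap1 + r2·wrap2 + 2·C·cosβ = 7·3.0239 + 11·3.2593 + 2·67.8823 = 192.7840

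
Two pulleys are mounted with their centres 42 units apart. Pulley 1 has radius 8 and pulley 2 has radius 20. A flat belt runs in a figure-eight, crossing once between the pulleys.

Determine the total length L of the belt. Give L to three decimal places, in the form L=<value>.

L=191.439

crossed belt: β = asin((r1+r2)/C) = asin(28/42) = 41.8103°
wrap1 = wrap2 = π + 2β = 263.6206°
tangent length = C·cosβ = 31.3050
L = (r1+r2)·wrap + 2·C·cosβ = 28·4.6010 + 2·31.3050 = 191.4392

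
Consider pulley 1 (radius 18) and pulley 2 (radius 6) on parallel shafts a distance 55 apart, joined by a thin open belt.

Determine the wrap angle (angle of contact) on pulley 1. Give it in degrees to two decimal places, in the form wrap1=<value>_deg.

open belt: β = asin((r2−r1)/C) = asin(-12/55) = -12.6023°
wrap1 = π − 2β = 205.2045°
wrap2 = π + 2β = 154.7955°

wrap1=205.20_deg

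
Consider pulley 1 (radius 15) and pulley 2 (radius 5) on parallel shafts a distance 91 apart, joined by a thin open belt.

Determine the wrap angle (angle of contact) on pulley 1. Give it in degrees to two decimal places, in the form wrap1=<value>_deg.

open belt: β = asin((r2−r1)/C) = asin(-10/91) = -6.3090°
wrap1 = π − 2β = 192.6180°
wrap2 = π + 2β = 167.3820°

wrap1=192.62_deg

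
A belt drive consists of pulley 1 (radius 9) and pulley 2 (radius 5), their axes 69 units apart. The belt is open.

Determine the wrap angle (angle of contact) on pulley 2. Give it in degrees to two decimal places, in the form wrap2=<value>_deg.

wrap2=173.35_deg

open belt: β = asin((r2−r1)/C) = asin(-4/69) = -3.3234°
wrap1 = π − 2β = 186.6467°
wrap2 = π + 2β = 173.3533°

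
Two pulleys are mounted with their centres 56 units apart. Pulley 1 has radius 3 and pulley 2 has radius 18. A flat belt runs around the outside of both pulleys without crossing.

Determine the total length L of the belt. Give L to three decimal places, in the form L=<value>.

L=182.016

open belt: β = asin((r2−r1)/C) = asin(15/56) = 15.5368°
wrap1 = π − 2β = 148.9264°
wrap2 = π + 2β = 211.0736°
tangent length = C·cosβ = 53.9537
L = r1·wrap1 + r2·wrap2 + 2·C·cosβ = 3·2.5993 + 18·3.6839 + 2·53.9537 = 182.0159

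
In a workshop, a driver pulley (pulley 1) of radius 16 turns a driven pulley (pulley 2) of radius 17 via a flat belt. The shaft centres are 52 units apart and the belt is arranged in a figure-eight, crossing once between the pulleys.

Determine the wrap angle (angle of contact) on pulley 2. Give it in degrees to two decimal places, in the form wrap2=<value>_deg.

crossed belt: β = asin((r1+r2)/C) = asin(33/52) = 39.3915°
wrap1 = wrap2 = π + 2β = 258.7829°

wrap2=258.78_deg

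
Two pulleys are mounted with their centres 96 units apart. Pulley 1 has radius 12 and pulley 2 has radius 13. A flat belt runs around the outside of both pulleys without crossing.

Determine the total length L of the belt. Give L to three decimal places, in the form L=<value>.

open belt: β = asin((r2−r1)/C) = asin(1/96) = 0.5968°
wrap1 = π − 2β = 178.8063°
wrap2 = π + 2β = 181.1937°
tangent length = C·cosβ = 95.9948
L = r1·wrap1 + r2·wrap2 + 2·C·cosβ = 12·3.1208 + 13·3.1624 + 2·95.9948 = 270.5502

L=270.550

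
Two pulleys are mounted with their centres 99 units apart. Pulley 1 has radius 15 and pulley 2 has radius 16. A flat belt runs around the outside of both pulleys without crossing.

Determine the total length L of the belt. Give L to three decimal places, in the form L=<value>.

open belt: β = asin((r2−r1)/C) = asin(1/99) = 0.5788°
wrap1 = π − 2β = 178.8425°
wrap2 = π + 2β = 181.1575°
tangent length = C·cosβ = 98.9949
L = r1·wrap1 + r2·wrap2 + 2·C·cosβ = 15·3.1214 + 16·3.1618 + 2·98.9949 = 295.3995

L=295.399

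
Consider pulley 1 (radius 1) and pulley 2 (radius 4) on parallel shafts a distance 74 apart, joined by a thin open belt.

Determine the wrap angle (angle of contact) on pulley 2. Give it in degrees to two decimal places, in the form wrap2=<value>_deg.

open belt: β = asin((r2−r1)/C) = asin(3/74) = 2.3234°
wrap1 = π − 2β = 175.3531°
wrap2 = π + 2β = 184.6469°

wrap2=184.65_deg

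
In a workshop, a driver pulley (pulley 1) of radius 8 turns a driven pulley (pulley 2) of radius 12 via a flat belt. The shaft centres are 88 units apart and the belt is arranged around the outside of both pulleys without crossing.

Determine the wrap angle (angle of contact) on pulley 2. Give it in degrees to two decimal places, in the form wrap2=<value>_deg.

open belt: β = asin((r2−r1)/C) = asin(4/88) = 2.6053°
wrap1 = π − 2β = 174.7895°
wrap2 = π + 2β = 185.2105°

wrap2=185.21_deg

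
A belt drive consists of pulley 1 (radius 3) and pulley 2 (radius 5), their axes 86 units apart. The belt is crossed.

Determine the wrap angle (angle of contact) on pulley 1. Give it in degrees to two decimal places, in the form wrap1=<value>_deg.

crossed belt: β = asin((r1+r2)/C) = asin(8/86) = 5.3376°
wrap1 = wrap2 = π + 2β = 190.6751°

wrap1=190.68_deg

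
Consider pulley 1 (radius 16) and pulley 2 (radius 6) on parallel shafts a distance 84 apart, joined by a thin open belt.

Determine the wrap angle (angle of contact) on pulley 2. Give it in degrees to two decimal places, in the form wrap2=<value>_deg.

open belt: β = asin((r2−r1)/C) = asin(-10/84) = -6.8371°
wrap1 = π − 2β = 193.6743°
wrap2 = π + 2β = 166.3257°

wrap2=166.33_deg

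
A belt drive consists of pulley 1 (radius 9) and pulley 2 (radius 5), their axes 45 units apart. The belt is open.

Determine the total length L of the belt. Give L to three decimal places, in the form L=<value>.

L=134.338

open belt: β = asin((r2−r1)/C) = asin(-4/45) = -5.0997°
wrap1 = π − 2β = 190.1994°
wrap2 = π + 2β = 169.8006°
tangent length = C·cosβ = 44.8219
L = r1·wrap1 + r2·wrap2 + 2·C·cosβ = 9·3.3196 + 5·2.9636 + 2·44.8219 = 134.3381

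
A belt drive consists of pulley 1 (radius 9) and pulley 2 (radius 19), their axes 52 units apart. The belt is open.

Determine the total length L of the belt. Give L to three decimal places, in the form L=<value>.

open belt: β = asin((r2−r1)/C) = asin(10/52) = 11.0875°
wrap1 = π − 2β = 157.8250°
wrap2 = π + 2β = 202.1750°
tangent length = C·cosβ = 51.0294
L = r1·wrap1 + r2·wrap2 + 2·C·cosβ = 9·2.7546 + 19·3.5286 + 2·51.0294 = 193.8937

L=193.894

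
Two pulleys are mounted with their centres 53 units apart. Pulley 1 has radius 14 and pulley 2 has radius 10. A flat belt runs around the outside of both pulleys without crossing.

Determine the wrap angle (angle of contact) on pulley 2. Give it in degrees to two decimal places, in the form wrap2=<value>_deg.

wrap2=171.34_deg

open belt: β = asin((r2−r1)/C) = asin(-4/53) = -4.3283°
wrap1 = π − 2β = 188.6567°
wrap2 = π + 2β = 171.3433°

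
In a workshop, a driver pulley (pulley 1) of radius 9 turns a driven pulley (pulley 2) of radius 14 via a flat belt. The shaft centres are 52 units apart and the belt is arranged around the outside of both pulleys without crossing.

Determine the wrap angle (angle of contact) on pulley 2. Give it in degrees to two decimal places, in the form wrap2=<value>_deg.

open belt: β = asin((r2−r1)/C) = asin(5/52) = 5.5177°
wrap1 = π − 2β = 168.9645°
wrap2 = π + 2β = 191.0355°

wrap2=191.04_deg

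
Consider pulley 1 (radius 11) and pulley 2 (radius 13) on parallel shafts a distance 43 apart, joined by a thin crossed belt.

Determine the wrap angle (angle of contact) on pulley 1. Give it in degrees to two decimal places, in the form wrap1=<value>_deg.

wrap1=247.85_deg

crossed belt: β = asin((r1+r2)/C) = asin(24/43) = 33.9272°
wrap1 = wrap2 = π + 2β = 247.8545°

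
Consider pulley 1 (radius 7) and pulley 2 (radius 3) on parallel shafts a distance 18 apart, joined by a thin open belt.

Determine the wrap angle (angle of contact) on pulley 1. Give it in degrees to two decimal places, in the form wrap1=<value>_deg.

wrap1=205.68_deg

open belt: β = asin((r2−r1)/C) = asin(-4/18) = -12.8396°
wrap1 = π − 2β = 205.6792°
wrap2 = π + 2β = 154.3208°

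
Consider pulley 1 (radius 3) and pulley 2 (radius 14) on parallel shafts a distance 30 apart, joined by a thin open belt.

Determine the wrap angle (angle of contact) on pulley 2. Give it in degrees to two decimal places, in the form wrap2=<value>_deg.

open belt: β = asin((r2−r1)/C) = asin(11/30) = 21.5102°
wrap1 = π − 2β = 136.9796°
wrap2 = π + 2β = 223.0204°

wrap2=223.02_deg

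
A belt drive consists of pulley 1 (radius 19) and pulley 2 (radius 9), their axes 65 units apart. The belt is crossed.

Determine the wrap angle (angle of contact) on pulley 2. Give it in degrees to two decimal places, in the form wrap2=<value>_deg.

wrap2=231.03_deg

crossed belt: β = asin((r1+r2)/C) = asin(28/65) = 25.5164°
wrap1 = wrap2 = π + 2β = 231.0328°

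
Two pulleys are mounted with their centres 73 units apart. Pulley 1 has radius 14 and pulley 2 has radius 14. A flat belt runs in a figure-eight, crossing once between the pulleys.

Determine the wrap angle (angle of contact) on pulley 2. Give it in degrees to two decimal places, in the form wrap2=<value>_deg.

crossed belt: β = asin((r1+r2)/C) = asin(28/73) = 22.5545°
wrap1 = wrap2 = π + 2β = 225.1089°

wrap2=225.11_deg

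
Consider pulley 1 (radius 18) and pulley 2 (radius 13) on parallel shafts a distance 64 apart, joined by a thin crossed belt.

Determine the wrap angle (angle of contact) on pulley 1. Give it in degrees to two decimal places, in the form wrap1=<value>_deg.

crossed belt: β = asin((r1+r2)/C) = asin(31/64) = 28.9715°
wrap1 = wrap2 = π + 2β = 237.9431°

wrap1=237.94_deg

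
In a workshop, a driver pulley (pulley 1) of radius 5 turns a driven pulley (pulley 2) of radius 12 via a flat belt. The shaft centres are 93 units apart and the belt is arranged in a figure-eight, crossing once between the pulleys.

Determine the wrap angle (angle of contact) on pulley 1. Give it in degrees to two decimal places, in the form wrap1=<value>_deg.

wrap1=201.07_deg

crossed belt: β = asin((r1+r2)/C) = asin(17/93) = 10.5326°
wrap1 = wrap2 = π + 2β = 201.0653°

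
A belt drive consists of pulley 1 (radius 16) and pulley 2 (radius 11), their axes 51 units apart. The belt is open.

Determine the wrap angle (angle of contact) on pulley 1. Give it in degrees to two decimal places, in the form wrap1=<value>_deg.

wrap1=191.25_deg

open belt: β = asin((r2−r1)/C) = asin(-5/51) = -5.6263°
wrap1 = π − 2β = 191.2525°
wrap2 = π + 2β = 168.7475°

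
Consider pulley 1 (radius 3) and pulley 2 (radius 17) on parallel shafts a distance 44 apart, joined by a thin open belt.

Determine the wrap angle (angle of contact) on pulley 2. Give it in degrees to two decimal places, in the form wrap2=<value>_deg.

wrap2=217.11_deg

open belt: β = asin((r2−r1)/C) = asin(14/44) = 18.5530°
wrap1 = π − 2β = 142.8940°
wrap2 = π + 2β = 217.1060°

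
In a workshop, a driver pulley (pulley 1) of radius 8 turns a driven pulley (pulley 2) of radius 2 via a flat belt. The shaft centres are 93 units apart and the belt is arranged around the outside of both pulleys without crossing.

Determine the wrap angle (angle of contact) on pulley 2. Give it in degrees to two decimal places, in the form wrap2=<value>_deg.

open belt: β = asin((r2−r1)/C) = asin(-6/93) = -3.6991°
wrap1 = π − 2β = 187.3981°
wrap2 = π + 2β = 172.6019°

wrap2=172.60_deg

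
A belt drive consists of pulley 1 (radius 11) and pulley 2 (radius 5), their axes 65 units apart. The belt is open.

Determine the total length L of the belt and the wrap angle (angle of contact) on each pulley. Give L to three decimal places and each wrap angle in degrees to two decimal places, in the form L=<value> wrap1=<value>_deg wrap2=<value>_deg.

open belt: β = asin((r2−r1)/C) = asin(-6/65) = -5.2964°
wrap1 = π − 2β = 190.5928°
wrap2 = π + 2β = 169.4072°
tangent length = C·cosβ = 64.7225
L = r1·wrap1 + r2·wrap2 + 2·C·cosβ = 11·3.3265 + 5·2.9567 + 2·64.7225 = 180.8197

L=180.820 wrap1=190.59_deg wrap2=169.41_deg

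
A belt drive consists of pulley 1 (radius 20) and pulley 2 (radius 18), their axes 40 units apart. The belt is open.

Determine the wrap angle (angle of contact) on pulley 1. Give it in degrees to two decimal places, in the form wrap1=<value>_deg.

wrap1=185.73_deg

open belt: β = asin((r2−r1)/C) = asin(-2/40) = -2.8660°
wrap1 = π − 2β = 185.7320°
wrap2 = π + 2β = 174.2680°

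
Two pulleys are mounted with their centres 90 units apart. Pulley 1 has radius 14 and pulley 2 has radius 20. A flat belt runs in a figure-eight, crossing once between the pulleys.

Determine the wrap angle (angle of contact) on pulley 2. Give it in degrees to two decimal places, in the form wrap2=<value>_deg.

crossed belt: β = asin((r1+r2)/C) = asin(34/90) = 22.1961°
wrap1 = wrap2 = π + 2β = 224.3922°

wrap2=224.39_deg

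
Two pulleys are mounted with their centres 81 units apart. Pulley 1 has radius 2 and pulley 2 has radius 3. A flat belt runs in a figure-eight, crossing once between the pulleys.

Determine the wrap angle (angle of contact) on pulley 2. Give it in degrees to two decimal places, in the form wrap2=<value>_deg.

wrap2=187.08_deg

crossed belt: β = asin((r1+r2)/C) = asin(5/81) = 3.5390°
wrap1 = wrap2 = π + 2β = 187.0781°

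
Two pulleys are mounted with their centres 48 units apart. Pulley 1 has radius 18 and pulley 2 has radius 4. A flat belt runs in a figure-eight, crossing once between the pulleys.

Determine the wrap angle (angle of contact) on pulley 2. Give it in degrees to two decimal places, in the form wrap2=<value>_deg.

wrap2=234.56_deg

crossed belt: β = asin((r1+r2)/C) = asin(22/48) = 27.2796°
wrap1 = wrap2 = π + 2β = 234.5592°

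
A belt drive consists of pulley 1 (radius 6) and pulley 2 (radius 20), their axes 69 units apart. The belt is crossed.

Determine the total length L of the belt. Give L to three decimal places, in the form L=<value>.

crossed belt: β = asin((r1+r2)/C) = asin(26/69) = 22.1363°
wrap1 = wrap2 = π + 2β = 224.2726°
tangent length = C·cosβ = 63.9140
L = (r1+r2)·wrap + 2·C·cosβ = 26·3.9143 + 2·63.9140 = 229.5997

L=229.600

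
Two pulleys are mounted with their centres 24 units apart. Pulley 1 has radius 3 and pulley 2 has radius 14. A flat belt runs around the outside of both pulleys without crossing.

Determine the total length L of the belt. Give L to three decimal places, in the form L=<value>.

open belt: β = asin((r2−r1)/C) = asin(11/24) = 27.2796°
wrap1 = π − 2β = 125.4408°
wrap2 = π + 2β = 234.5592°
tangent length = C·cosβ = 21.3307
L = r1·wrap1 + r2·wrap2 + 2·C·cosβ = 3·2.1894 + 14·4.0938 + 2·21.3307 = 106.5432

L=106.543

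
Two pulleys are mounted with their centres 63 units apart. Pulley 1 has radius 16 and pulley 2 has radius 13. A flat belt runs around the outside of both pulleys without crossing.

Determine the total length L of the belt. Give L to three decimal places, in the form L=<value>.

open belt: β = asin((r2−r1)/C) = asin(-3/63) = -2.7294°
wrap1 = π − 2β = 185.4588°
wrap2 = π + 2β = 174.5412°
tangent length = C·cosβ = 62.9285
L = r1·wrap1 + r2·wrap2 + 2·C·cosβ = 16·3.2369 + 13·3.0463 + 2·62.9285 = 217.2491

L=217.249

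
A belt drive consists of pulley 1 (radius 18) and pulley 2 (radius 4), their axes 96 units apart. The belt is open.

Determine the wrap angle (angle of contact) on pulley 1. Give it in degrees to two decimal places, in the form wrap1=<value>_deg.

open belt: β = asin((r2−r1)/C) = asin(-14/96) = -8.3855°
wrap1 = π − 2β = 196.7711°
wrap2 = π + 2β = 163.2289°

wrap1=196.77_deg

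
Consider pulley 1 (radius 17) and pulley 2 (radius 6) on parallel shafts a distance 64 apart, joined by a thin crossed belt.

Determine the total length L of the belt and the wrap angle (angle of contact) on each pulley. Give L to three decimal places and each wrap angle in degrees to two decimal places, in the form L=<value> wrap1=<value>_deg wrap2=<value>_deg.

L=208.615 wrap1=222.12_deg wrap2=222.12_deg

crossed belt: β = asin((r1+r2)/C) = asin(23/64) = 21.0618°
wrap1 = wrap2 = π + 2β = 222.1236°
tangent length = C·cosβ = 59.7244
L = (r1+r2)·wrap + 2·C·cosβ = 23·3.8768 + 2·59.7244 = 208.6149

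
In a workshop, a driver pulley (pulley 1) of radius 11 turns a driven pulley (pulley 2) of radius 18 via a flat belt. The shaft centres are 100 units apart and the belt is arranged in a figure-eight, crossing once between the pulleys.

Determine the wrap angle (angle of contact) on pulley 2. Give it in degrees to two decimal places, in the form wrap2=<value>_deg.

crossed belt: β = asin((r1+r2)/C) = asin(29/100) = 16.8580°
wrap1 = wrap2 = π + 2β = 213.7159°

wrap2=213.72_deg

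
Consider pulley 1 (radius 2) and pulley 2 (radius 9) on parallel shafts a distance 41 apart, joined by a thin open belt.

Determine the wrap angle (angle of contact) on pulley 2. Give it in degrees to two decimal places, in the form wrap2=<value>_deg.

open belt: β = asin((r2−r1)/C) = asin(7/41) = 9.8304°
wrap1 = π − 2β = 160.3393°
wrap2 = π + 2β = 199.6607°

wrap2=199.66_deg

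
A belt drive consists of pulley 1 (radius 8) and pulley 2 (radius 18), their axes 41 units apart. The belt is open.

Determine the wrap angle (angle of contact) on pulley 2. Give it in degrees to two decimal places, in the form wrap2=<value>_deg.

wrap2=208.23_deg

open belt: β = asin((r2−r1)/C) = asin(10/41) = 14.1170°
wrap1 = π − 2β = 151.7660°
wrap2 = π + 2β = 208.2340°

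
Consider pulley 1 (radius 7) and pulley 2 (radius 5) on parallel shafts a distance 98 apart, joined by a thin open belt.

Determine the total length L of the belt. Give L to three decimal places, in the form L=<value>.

open belt: β = asin((r2−r1)/C) = asin(-2/98) = -1.1694°
wrap1 = π − 2β = 182.3388°
wrap2 = π + 2β = 177.6612°
tangent length = C·cosβ = 97.9796
L = r1·wrap1 + r2·wrap2 + 2·C·cosβ = 7·3.1824 + 5·3.1008 + 2·97.9796 = 233.7399

L=233.740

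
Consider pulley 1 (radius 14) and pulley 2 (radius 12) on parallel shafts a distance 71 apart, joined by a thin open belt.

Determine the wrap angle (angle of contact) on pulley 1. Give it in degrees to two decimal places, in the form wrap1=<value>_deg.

open belt: β = asin((r2−r1)/C) = asin(-2/71) = -1.6142°
wrap1 = π − 2β = 183.2284°
wrap2 = π + 2β = 176.7716°

wrap1=183.23_deg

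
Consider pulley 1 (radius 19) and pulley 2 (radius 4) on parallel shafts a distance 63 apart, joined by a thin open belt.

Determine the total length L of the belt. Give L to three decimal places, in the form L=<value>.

L=201.845

open belt: β = asin((r2−r1)/C) = asin(-15/63) = -13.7741°
wrap1 = π − 2β = 207.5483°
wrap2 = π + 2β = 152.4517°
tangent length = C·cosβ = 61.1882
L = r1·wrap1 + r2·wrap2 + 2·C·cosβ = 19·3.6224 + 4·2.6608 + 2·61.1882 = 201.8452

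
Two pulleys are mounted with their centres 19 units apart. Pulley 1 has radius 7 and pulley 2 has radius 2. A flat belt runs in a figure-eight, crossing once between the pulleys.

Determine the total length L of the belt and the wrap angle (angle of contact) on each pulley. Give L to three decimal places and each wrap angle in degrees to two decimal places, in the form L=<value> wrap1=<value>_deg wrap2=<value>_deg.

crossed belt: β = asin((r1+r2)/C) = asin(9/19) = 28.2737°
wrap1 = wrap2 = π + 2β = 236.5474°
tangent length = C·cosβ = 16.7332
L = (r1+r2)·wrap + 2·C·cosβ = 9·4.1285 + 2·16.7332 = 70.6232

L=70.623 wrap1=236.55_deg wrap2=236.55_deg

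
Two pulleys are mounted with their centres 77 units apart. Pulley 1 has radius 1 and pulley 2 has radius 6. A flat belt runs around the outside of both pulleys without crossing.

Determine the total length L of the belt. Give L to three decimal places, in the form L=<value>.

L=176.316

open belt: β = asin((r2−r1)/C) = asin(5/77) = 3.7231°
wrap1 = π − 2β = 172.5538°
wrap2 = π + 2β = 187.4462°
tangent length = C·cosβ = 76.8375
L = r1·wrap1 + r2·wrap2 + 2·C·cosβ = 1·3.0116 + 6·3.2716 + 2·76.8375 = 176.3159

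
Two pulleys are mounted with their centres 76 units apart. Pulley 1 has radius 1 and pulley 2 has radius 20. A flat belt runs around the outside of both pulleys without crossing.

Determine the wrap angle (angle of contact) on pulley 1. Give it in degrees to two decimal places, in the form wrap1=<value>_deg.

wrap1=151.04_deg

open belt: β = asin((r2−r1)/C) = asin(19/76) = 14.4775°
wrap1 = π − 2β = 151.0450°
wrap2 = π + 2β = 208.9550°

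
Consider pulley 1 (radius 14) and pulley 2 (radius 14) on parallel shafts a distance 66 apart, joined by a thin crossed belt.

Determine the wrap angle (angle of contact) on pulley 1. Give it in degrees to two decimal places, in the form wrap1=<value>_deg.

crossed belt: β = asin((r1+r2)/C) = asin(28/66) = 25.1027°
wrap1 = wrap2 = π + 2β = 230.2054°

wrap1=230.21_deg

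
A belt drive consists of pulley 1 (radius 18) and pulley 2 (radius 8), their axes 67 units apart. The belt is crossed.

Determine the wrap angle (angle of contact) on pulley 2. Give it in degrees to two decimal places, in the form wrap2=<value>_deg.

wrap2=225.67_deg

crossed belt: β = asin((r1+r2)/C) = asin(26/67) = 22.8338°
wrap1 = wrap2 = π + 2β = 225.6676°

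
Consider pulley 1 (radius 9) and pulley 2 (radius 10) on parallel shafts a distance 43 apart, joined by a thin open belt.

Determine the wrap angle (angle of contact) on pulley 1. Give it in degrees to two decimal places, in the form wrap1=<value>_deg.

wrap1=177.33_deg

open belt: β = asin((r2−r1)/C) = asin(1/43) = 1.3326°
wrap1 = π − 2β = 177.3348°
wrap2 = π + 2β = 182.6652°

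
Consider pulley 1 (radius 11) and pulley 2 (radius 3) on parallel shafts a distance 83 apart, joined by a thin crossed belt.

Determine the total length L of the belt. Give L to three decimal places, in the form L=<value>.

crossed belt: β = asin((r1+r2)/C) = asin(14/83) = 9.7108°
wrap1 = wrap2 = π + 2β = 199.4215°
tangent length = C·cosβ = 81.8108
L = (r1+r2)·wrap + 2·C·cosβ = 14·3.4806 + 2·81.8108 = 212.3494

L=212.349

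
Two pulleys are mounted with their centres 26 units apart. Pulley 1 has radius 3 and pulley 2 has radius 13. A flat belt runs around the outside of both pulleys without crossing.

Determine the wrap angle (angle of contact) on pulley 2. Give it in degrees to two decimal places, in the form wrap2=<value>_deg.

open belt: β = asin((r2−r1)/C) = asin(10/26) = 22.6199°
wrap1 = π − 2β = 134.7603°
wrap2 = π + 2β = 225.2397°

wrap2=225.24_deg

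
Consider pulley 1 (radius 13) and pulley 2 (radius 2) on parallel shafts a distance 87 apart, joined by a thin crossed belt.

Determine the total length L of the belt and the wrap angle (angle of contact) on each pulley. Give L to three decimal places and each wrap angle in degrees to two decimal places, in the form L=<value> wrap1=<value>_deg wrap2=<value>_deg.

crossed belt: β = asin((r1+r2)/C) = asin(15/87) = 9.9282°
wrap1 = wrap2 = π + 2β = 199.8564°
tangent length = C·cosβ = 85.6971
L = (r1+r2)·wrap + 2·C·cosβ = 15·3.4882 + 2·85.6971 = 223.7166

L=223.717 wrap1=199.86_deg wrap2=199.86_deg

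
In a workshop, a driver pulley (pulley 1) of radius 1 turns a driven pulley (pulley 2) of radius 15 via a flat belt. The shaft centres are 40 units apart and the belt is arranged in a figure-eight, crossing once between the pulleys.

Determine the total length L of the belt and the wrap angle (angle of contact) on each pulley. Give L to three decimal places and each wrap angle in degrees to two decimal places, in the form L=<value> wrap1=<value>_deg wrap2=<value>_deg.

L=136.755 wrap1=227.16_deg wrap2=227.16_deg

crossed belt: β = asin((r1+r2)/C) = asin(16/40) = 23.5782°
wrap1 = wrap2 = π + 2β = 227.1564°
tangent length = C·cosβ = 36.6606
L = (r1+r2)·wrap + 2·C·cosβ = 16·3.9646 + 2·36.6606 = 136.7552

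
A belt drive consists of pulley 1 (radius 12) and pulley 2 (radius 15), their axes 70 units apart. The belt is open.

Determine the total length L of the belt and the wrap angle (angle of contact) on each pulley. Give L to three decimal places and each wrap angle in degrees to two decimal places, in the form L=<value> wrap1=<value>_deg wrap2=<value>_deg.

open belt: β = asin((r2−r1)/C) = asin(3/70) = 2.4563°
wrap1 = π − 2β = 175.0874°
wrap2 = π + 2β = 184.9126°
tangent length = C·cosβ = 69.9357
L = r1·wrap1 + r2·wrap2 + 2·C·cosβ = 12·3.0559 + 15·3.2273 + 2·69.9357 = 224.9516

L=224.952 wrap1=175.09_deg wrap2=184.91_deg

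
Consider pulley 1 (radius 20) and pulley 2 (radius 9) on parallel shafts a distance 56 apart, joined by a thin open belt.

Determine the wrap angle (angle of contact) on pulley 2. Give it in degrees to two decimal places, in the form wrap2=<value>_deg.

wrap2=157.34_deg

open belt: β = asin((r2−r1)/C) = asin(-11/56) = -11.3282°
wrap1 = π − 2β = 202.6564°
wrap2 = π + 2β = 157.3436°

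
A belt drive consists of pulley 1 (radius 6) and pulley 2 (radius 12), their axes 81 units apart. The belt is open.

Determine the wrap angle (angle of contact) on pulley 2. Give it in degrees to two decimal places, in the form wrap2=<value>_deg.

wrap2=188.50_deg

open belt: β = asin((r2−r1)/C) = asin(6/81) = 4.2480°
wrap1 = π − 2β = 171.5040°
wrap2 = π + 2β = 188.4960°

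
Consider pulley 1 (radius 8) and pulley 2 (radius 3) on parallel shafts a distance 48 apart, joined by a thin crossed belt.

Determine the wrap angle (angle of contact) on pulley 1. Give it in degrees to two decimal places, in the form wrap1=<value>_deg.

crossed belt: β = asin((r1+r2)/C) = asin(11/48) = 13.2480°
wrap1 = wrap2 = π + 2β = 206.4960°

wrap1=206.50_deg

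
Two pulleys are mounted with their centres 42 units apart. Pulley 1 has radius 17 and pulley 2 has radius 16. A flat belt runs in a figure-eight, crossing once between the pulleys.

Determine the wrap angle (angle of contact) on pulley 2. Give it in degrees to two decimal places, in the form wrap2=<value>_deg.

wrap2=283.57_deg

crossed belt: β = asin((r1+r2)/C) = asin(33/42) = 51.7868°
wrap1 = wrap2 = π + 2β = 283.5736°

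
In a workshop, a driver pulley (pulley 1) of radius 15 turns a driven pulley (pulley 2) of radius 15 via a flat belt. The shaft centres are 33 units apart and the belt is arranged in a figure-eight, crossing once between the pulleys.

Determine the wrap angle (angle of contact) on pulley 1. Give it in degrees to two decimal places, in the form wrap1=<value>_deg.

crossed belt: β = asin((r1+r2)/C) = asin(30/33) = 65.3800°
wrap1 = wrap2 = π + 2β = 310.7600°

wrap1=310.76_deg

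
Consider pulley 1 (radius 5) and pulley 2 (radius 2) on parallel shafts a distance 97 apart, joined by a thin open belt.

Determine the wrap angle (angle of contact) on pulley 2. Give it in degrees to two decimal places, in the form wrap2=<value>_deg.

open belt: β = asin((r2−r1)/C) = asin(-3/97) = -1.7723°
wrap1 = π − 2β = 183.5446°
wrap2 = π + 2β = 176.4554°

wrap2=176.46_deg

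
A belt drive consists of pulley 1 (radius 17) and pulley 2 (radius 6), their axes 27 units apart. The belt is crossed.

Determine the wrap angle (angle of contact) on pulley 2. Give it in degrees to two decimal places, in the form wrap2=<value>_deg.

wrap2=296.83_deg

crossed belt: β = asin((r1+r2)/C) = asin(23/27) = 58.4137°
wrap1 = wrap2 = π + 2β = 296.8273°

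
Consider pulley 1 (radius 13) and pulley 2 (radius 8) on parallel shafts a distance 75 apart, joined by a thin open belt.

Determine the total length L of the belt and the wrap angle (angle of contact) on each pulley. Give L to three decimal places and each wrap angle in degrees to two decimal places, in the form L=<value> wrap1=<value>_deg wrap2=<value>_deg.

open belt: β = asin((r2−r1)/C) = asin(-5/75) = -3.8226°
wrap1 = π − 2β = 187.6451°
wrap2 = π + 2β = 172.3549°
tangent length = C·cosβ = 74.8331
L = r1·wrap1 + r2·wrap2 + 2·C·cosβ = 13·3.2750 + 8·3.0082 + 2·74.8331 = 216.3069

L=216.307 wrap1=187.65_deg wrap2=172.35_deg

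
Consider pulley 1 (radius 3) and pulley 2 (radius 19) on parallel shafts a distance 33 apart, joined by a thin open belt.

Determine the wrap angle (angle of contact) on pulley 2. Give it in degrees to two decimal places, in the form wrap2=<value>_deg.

wrap2=238.01_deg

open belt: β = asin((r2−r1)/C) = asin(16/33) = 29.0025°
wrap1 = π − 2β = 121.9949°
wrap2 = π + 2β = 238.0051°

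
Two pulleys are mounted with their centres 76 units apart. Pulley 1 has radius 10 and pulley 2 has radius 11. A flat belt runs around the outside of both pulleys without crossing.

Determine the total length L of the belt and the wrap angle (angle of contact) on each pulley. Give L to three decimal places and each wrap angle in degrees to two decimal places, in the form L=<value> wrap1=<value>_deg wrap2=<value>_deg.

L=217.987 wrap1=178.49_deg wrap2=181.51_deg

open belt: β = asin((r2−r1)/C) = asin(1/76) = 0.7539°
wrap1 = π − 2β = 178.4922°
wrap2 = π + 2β = 181.5078°
tangent length = C·cosβ = 75.9934
L = r1·wrap1 + r2·wrap2 + 2·C·cosβ = 10·3.1153 + 11·3.1679 + 2·75.9934 = 217.9866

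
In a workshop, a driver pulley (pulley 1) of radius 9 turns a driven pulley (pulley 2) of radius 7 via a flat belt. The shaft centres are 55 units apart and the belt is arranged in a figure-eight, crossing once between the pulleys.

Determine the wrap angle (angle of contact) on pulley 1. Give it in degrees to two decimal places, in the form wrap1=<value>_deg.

wrap1=213.82_deg

crossed belt: β = asin((r1+r2)/C) = asin(16/55) = 16.9124°
wrap1 = wrap2 = π + 2β = 213.8248°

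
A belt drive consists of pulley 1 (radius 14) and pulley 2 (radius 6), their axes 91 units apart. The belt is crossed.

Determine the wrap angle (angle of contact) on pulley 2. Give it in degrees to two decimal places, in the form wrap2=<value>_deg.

crossed belt: β = asin((r1+r2)/C) = asin(20/91) = 12.6961°
wrap1 = wrap2 = π + 2β = 205.3922°

wrap2=205.39_deg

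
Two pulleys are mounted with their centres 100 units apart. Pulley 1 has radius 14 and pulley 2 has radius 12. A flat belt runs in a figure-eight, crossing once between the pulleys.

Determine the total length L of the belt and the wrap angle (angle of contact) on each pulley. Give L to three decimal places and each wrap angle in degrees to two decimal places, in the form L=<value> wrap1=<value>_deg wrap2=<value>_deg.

L=288.480 wrap1=210.14_deg wrap2=210.14_deg

crossed belt: β = asin((r1+r2)/C) = asin(26/100) = 15.0701°
wrap1 = wrap2 = π + 2β = 210.1401°
tangent length = C·cosβ = 96.5609
L = (r1+r2)·wrap + 2·C·cosβ = 26·3.6676 + 2·96.5609 = 288.4803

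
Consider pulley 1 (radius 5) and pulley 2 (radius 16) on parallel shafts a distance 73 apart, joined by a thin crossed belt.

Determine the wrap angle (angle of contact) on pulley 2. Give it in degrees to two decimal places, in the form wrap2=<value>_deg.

crossed belt: β = asin((r1+r2)/C) = asin(21/73) = 16.7186°
wrap1 = wrap2 = π + 2β = 213.4372°

wrap2=213.44_deg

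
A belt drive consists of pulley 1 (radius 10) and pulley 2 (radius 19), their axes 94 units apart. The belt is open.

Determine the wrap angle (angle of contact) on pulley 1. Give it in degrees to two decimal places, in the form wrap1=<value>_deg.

open belt: β = asin((r2−r1)/C) = asin(9/94) = 5.4942°
wrap1 = π − 2β = 169.0116°
wrap2 = π + 2β = 190.9884°

wrap1=169.01_deg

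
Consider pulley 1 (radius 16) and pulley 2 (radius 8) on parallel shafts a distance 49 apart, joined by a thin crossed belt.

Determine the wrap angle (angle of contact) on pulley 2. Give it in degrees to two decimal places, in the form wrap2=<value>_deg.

crossed belt: β = asin((r1+r2)/C) = asin(24/49) = 29.3272°
wrap1 = wrap2 = π + 2β = 238.6543°

wrap2=238.65_deg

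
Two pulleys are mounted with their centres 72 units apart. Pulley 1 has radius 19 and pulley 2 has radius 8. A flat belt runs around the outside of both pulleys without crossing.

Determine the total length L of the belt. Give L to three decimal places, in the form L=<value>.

L=230.507

open belt: β = asin((r2−r1)/C) = asin(-11/72) = -8.7879°
wrap1 = π − 2β = 197.5759°
wrap2 = π + 2β = 162.4241°
tangent length = C·cosβ = 71.1548
L = r1·wrap1 + r2·wrap2 + 2·C·cosβ = 19·3.4483 + 8·2.8348 + 2·71.1548 = 230.5068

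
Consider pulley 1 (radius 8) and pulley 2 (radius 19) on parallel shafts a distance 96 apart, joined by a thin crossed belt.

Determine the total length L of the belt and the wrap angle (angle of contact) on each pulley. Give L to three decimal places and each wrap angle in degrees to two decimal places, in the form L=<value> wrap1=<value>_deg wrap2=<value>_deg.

crossed belt: β = asin((r1+r2)/C) = asin(27/96) = 16.3348°
wrap1 = wrap2 = π + 2β = 212.6696°
tangent length = C·cosβ = 92.1249
L = (r1+r2)·wrap + 2·C·cosβ = 27·3.7118 + 2·92.1249 = 284.4680

L=284.468 wrap1=212.67_deg wrap2=212.67_deg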